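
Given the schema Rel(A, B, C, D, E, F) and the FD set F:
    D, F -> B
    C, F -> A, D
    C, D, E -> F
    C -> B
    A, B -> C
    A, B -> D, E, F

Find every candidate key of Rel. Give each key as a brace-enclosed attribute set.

{A, B}⁺ = {A, B, C, D, E, F} — all of the relation — so {A, B} is a candidate key.
{A, C}⁺ = {A, B, C, D, E, F} — all of the relation — so {A, C} is a candidate key.
{C, F}⁺ = {A, B, C, D, E, F} — all of the relation — so {C, F} is a candidate key.
{A, D, F}⁺ = {A, B, C, D, E, F} — all of the relation — so {A, D, F} is a candidate key.
{C, D, E}⁺ = {A, B, C, D, E, F} — all of the relation — so {C, D, E} is a candidate key.
Any other superkey properly contains one of these, so there are no further candidate keys.

{A, B}, {A, C}, {A, D, F}, {C, D, E}, {C, F}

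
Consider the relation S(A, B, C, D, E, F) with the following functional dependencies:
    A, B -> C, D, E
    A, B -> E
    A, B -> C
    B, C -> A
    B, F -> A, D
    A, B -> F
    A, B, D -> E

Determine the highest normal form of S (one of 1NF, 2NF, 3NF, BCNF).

BCNF

Candidate keys: {A, B}, {B, C}, {B, F}. Prime attributes: {A, B, C, F}.
Each dependency's left side is a superkey — BCNF holds.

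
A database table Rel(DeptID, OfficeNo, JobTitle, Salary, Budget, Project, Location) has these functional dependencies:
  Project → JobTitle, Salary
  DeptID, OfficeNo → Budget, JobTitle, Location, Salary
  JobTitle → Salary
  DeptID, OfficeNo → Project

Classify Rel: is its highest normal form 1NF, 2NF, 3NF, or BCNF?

Candidate key: {DeptID, OfficeNo}. Prime attributes: {DeptID, OfficeNo}.
For Project → JobTitle, Salary we have {Project}⁺ = {JobTitle, Project, Salary}; {Project} is not a superkey, so BCNF fails.
Because {JobTitle, Salary} are non-prime and the left side of Project → JobTitle, Salary is not a superkey, the relation is not in 3NF.
No proper subset of a key has a non-prime attribute in its closure, so there is no partial dependency; 2NF holds.

2NF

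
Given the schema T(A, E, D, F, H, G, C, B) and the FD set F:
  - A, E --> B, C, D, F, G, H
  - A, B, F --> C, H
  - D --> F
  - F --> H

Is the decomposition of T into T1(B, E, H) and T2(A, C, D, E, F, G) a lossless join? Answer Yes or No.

No

Common attributes: {E}; their closure is {E}.
T1 ⊄ {E} and T2 ⊄ {E}, so the split is lossy.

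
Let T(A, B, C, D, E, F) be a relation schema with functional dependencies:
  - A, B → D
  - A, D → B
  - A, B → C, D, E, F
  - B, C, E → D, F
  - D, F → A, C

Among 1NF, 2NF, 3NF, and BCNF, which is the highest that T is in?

Candidate keys: {A, B}, {A, D}, {B, C, E}, {D, F}. Prime attributes: {A, B, C, D, E, F}.
Every FD has a superkey on the left, so the relation is in BCNF.

BCNF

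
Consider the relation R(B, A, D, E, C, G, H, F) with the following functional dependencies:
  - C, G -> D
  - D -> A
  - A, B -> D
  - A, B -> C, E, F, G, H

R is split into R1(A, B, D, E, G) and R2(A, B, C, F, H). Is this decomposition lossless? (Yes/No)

Common attributes: {A, B}; their closure is {A, B, C, D, E, F, G, H}.
This includes all of R1, so the common attributes are a superkey of R1 — the join is lossless.

Yes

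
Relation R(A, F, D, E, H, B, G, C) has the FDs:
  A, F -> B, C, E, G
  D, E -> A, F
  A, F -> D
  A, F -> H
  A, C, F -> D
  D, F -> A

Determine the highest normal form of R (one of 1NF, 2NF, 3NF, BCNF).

BCNF

Candidate keys: {A, F}, {D, E}, {D, F}. Prime attributes: {A, D, E, F}.
Every FD has a superkey on the left, so the relation is in BCNF.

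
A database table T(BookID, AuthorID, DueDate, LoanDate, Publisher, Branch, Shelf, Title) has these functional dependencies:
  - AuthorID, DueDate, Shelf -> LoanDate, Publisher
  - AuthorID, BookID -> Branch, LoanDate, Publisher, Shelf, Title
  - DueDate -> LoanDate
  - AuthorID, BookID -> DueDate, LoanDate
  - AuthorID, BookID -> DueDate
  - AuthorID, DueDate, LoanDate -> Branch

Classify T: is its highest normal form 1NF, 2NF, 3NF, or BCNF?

2NF

Candidate key: {AuthorID, BookID}. Prime attributes: {AuthorID, BookID}.
AuthorID, DueDate, Shelf -> LoanDate, Publisher breaks BCNF: {AuthorID, DueDate, Shelf}⁺ = {AuthorID, Branch, DueDate, LoanDate, Publisher, Shelf}, so {AuthorID, DueDate, Shelf} is not a superkey.
AuthorID, DueDate, Shelf -> LoanDate, Publisher has non-prime {LoanDate, Publisher} on the right and a non-superkey on the left, so 3NF fails.
Checking every proper subset of each key, none determines a non-prime attribute — 2NF is satisfied.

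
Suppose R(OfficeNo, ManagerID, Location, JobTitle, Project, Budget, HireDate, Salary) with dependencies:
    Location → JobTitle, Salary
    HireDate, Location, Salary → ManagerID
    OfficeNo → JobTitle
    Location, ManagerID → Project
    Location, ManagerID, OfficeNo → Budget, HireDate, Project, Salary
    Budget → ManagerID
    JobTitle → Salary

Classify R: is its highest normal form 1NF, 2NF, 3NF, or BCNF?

Candidate keys: {Budget, Location, OfficeNo}, {HireDate, Location, OfficeNo}, {Location, ManagerID, OfficeNo}. Prime attributes: {Budget, HireDate, Location, ManagerID, OfficeNo}.
Location → JobTitle, Salary: {Location}⁺ = {JobTitle, Location, Salary}, which is not all of the attributes, so the left side is not a superkey — BCNF is violated.
Location → JobTitle, Salary has non-prime {JobTitle, Salary} on the right and a non-superkey on the left, so 3NF fails.
Since {Location} ⊂ {Budget, Location, OfficeNo} and {Location}⁺ ⊇ {JobTitle, Salary} with {JobTitle, Salary} non-prime, there is a partial dependency; 2NF fails.

1NF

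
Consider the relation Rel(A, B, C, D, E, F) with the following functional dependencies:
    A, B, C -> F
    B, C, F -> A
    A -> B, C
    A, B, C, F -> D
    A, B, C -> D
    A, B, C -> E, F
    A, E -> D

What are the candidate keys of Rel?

{A}, {B, C, F}

{A}⁺ = {A, B, C, D, E, F} — all of the relation — so {A} is a candidate key.
{B, C, F}⁺ = {A, B, C, D, E, F} — all of the relation — so {B, C, F} is a candidate key.
These are minimal and exhaustive — every other superkey contains one of them.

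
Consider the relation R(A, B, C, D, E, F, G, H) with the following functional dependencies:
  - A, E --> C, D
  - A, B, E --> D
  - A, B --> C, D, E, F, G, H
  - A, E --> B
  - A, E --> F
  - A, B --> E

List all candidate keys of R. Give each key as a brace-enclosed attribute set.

Attributes never on any right-hand side: {A} — every candidate key must contain it.
{A, B} is a candidate key since {A, B}⁺ = {A, B, C, D, E, F, G, H} covers every attribute.
{A, E} is a candidate key since {A, E}⁺ = {A, B, C, D, E, F, G, H} covers every attribute.
No proper subset of any of these is a key, and no other minimal superkey exists.

{A, B}, {A, E}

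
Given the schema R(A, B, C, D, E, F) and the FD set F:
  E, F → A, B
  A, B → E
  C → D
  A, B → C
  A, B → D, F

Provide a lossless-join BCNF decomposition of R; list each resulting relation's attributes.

{A, B, C, E, F}; {C, D}

Candidate keys of the original relation: {A, B}, {E, F}.
{A, B, C, D, E, F}: {C} determines {C, D} here but is not a superkey — split on C → D, giving {C, D} and {A, B, C, E, F}.
{C, D}: every determinant is a superkey — BCNF.
{A, B, C, E, F}: every determinant is a superkey — BCNF.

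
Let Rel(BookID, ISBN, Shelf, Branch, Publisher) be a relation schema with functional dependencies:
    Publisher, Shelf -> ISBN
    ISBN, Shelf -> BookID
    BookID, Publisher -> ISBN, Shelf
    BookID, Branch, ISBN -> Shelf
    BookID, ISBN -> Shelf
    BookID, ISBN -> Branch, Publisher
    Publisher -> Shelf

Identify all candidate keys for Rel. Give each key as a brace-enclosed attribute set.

{Publisher}⁺ = {BookID, Branch, ISBN, Publisher, Shelf}, which is every attribute, so {Publisher} is a candidate key.
{BookID, ISBN}⁺ = {BookID, Branch, ISBN, Publisher, Shelf}, which is every attribute, so {BookID, ISBN} is a candidate key.
{ISBN, Shelf}⁺ = {BookID, Branch, ISBN, Publisher, Shelf}, which is every attribute, so {ISBN, Shelf} is a candidate key.
Any other superkey properly contains one of these, so there are no further candidate keys.

{BookID, ISBN}, {ISBN, Shelf}, {Publisher}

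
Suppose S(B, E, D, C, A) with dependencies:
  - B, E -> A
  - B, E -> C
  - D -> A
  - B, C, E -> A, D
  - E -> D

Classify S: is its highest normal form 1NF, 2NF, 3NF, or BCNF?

Candidate key: {B, E}. Prime attributes: {B, E}.
D -> A: {D}⁺ = {A, D}, which is not all of the attributes, so the left side is not a superkey — BCNF is violated.
D -> A has non-prime {A} on the right and a non-superkey on the left, so 3NF fails.
Since {E} ⊂ {B, E} and {E}⁺ ⊇ {A, D} with {A, D} non-prime, there is a partial dependency; 2NF fails.

1NF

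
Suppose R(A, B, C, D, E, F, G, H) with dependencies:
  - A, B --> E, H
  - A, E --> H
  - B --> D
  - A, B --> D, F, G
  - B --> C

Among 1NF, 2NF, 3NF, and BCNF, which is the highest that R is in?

Candidate key: {A, B}. Prime attributes: {A, B}.
A, E --> H breaks BCNF: {A, E}⁺ = {A, E, H}, so {A, E} is not a superkey.
A, E --> H determines the non-prime attribute {H} from a non-superkey — 3NF is violated.
Since {B} ⊂ {A, B} and {B}⁺ ⊇ {C, D} with {C, D} non-prime, there is a partial dependency; 2NF fails.

1NF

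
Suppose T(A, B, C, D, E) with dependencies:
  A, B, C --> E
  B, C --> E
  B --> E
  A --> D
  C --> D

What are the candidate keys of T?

{A, B, C}

No FD produces {A, B, C}, so they must be in every candidate key.
{A, B, C} is a candidate key since {A, B, C}⁺ = {A, B, C, D, E} covers every attribute.
No other minimal set has full closure, so this is the only candidate key.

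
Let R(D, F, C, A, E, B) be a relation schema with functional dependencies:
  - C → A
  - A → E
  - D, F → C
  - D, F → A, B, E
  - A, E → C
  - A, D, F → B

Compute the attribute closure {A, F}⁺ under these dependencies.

Start with {A, F}.
A → E applies; add {E} → now {A, E, F}.
A, E → C applies; add {C} → now {A, C, E, F}.
No further FD applies.

{A, C, E, F}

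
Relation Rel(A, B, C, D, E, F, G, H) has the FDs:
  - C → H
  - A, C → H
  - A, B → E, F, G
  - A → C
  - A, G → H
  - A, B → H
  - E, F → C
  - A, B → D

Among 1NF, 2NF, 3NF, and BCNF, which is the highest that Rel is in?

Candidate key: {A, B}. Prime attributes: {A, B}.
For C → H we have {C}⁺ = {C, H}; {C} is not a superkey, so BCNF fails.
C → H determines the non-prime attribute {H} from a non-superkey — 3NF is violated.
The proper key subset {A} of {A, B} determines non-prime {C, H}, so the relation is not even in 2NF.

1NF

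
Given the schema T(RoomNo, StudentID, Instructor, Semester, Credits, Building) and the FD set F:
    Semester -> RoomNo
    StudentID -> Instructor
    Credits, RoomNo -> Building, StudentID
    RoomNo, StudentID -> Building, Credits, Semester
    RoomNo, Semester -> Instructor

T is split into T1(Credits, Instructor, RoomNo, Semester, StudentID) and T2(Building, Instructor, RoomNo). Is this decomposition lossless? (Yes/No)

T1 ∩ T2 = {Instructor, RoomNo}; its closure under F is {Instructor, RoomNo}.
T1 ⊄ {Instructor, RoomNo} and T2 ⊄ {Instructor, RoomNo}, so the split is lossy.

No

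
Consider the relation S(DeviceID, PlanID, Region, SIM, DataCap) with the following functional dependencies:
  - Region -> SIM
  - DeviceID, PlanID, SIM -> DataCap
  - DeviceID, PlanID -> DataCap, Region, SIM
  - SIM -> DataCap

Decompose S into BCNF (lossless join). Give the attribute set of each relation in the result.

Candidate key of the original relation: {DeviceID, PlanID}.
{DataCap, DeviceID, PlanID, Region, SIM}: {Region} determines {DataCap, Region, SIM} here but is not a superkey — split on Region -> DataCap, SIM, giving {DataCap, Region, SIM} and {DeviceID, PlanID, Region}.
{DataCap, Region, SIM}: {SIM} determines {DataCap, SIM} here but is not a superkey — split on SIM -> DataCap, giving {DataCap, SIM} and {Region, SIM}.
{DataCap, SIM}: every determinant is a superkey — BCNF.
{Region, SIM}: every determinant is a superkey — BCNF.
{DeviceID, PlanID, Region}: every determinant is a superkey — BCNF.

{DataCap, SIM}; {DeviceID, PlanID, Region}; {Region, SIM}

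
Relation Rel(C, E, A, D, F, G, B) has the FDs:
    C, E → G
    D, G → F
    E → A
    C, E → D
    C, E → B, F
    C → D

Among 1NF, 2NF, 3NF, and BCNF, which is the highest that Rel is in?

1NF

Candidate key: {C, E}. Prime attributes: {C, E}.
D, G → F breaks BCNF: {D, G}⁺ = {D, F, G}, so {D, G} is not a superkey.
D, G → F determines the non-prime attribute {F} from a non-superkey — 3NF is violated.
The proper key subset {C} of {C, E} determines non-prime {D}, so the relation is not even in 2NF.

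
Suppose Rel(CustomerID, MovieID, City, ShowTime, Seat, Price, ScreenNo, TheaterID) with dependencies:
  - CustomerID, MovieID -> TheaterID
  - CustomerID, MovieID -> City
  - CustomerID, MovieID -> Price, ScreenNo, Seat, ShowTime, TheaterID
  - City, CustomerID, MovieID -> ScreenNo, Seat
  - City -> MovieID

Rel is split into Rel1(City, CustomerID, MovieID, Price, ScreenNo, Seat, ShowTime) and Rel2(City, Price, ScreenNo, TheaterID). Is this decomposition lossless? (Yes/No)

The shared attributes are {City, Price, ScreenNo} and {City, Price, ScreenNo}⁺ = {City, MovieID, Price, ScreenNo}.
The closure covers neither Rel1 nor Rel2 entirely; the join is not lossless.

No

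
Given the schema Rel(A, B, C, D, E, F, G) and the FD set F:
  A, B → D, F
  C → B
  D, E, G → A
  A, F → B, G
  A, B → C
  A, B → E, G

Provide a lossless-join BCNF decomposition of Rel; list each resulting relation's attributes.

{A, D, E, G}; {B, C}; {C, D, E, F, G}

Candidate keys of the original relation: {A, B}, {A, C}, {A, F}, {B, D, E, G}, {C, D, E, G}, {D, E, F, G}.
In {A, B, C, D, E, F, G}, {C} is not a superkey ({C}⁺ restricted to this set is {B, C}), so split on C → B into {B, C} and {A, C, D, E, F, G}.
{B, C} has no BCNF violation.
In {A, C, D, E, F, G}, {D, E, G} is not a superkey ({D, E, G}⁺ restricted to this set is {A, D, E, G}), so split on D, E, G → A into {A, D, E, G} and {C, D, E, F, G}.
{A, D, E, G} has no BCNF violation.
{C, D, E, F, G} has no BCNF violation.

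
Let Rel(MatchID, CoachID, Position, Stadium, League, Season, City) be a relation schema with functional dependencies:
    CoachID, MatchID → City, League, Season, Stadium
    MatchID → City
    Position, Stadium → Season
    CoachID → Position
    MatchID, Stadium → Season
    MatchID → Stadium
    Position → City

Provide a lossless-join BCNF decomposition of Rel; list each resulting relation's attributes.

Candidate key of the original relation: {CoachID, MatchID}.
Within {City, CoachID, League, MatchID, Position, Season, Stadium}: {MatchID}⁺ ∩ {City, CoachID, League, MatchID, Position, Season, Stadium} = {City, MatchID, Season, Stadium}, not the whole set, so MatchID → City, Season, Stadium violates BCNF; decompose into {City, MatchID, Season, Stadium} and {CoachID, League, MatchID, Position}.
{City, MatchID, Season, Stadium}: every determinant is a superkey — BCNF.
Within {CoachID, League, MatchID, Position}: {CoachID}⁺ ∩ {CoachID, League, MatchID, Position} = {CoachID, Position}, not the whole set, so CoachID → Position violates BCNF; decompose into {CoachID, Position} and {CoachID, League, MatchID}.
{CoachID, Position}: every determinant is a superkey — BCNF.
{CoachID, League, MatchID}: every determinant is a superkey — BCNF.

{City, MatchID, Season, Stadium}; {CoachID, League, MatchID}; {CoachID, Position}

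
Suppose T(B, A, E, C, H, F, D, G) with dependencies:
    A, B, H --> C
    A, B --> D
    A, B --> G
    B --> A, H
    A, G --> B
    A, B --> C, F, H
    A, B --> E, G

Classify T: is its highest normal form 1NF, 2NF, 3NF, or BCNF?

BCNF

Candidate keys: {A, G}, {B}. Prime attributes: {A, B, G}.
Every FD has a superkey on the left, so the relation is in BCNF.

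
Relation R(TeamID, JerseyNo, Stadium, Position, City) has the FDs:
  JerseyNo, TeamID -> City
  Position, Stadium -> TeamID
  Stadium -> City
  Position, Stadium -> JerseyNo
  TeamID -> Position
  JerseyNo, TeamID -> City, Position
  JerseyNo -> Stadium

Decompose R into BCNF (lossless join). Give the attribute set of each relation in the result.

Candidate keys of the original relation: {JerseyNo, Position}, {JerseyNo, TeamID}, {Position, Stadium}, {Stadium, TeamID}.
In {City, JerseyNo, Position, Stadium, TeamID}, {Stadium} is not a superkey ({Stadium}⁺ restricted to this set is {City, Stadium}), so split on Stadium -> City into {City, Stadium} and {JerseyNo, Position, Stadium, TeamID}.
{City, Stadium} has no BCNF violation.
In {JerseyNo, Position, Stadium, TeamID}, {TeamID} is not a superkey ({TeamID}⁺ restricted to this set is {Position, TeamID}), so split on TeamID -> Position into {Position, TeamID} and {JerseyNo, Stadium, TeamID}.
{Position, TeamID} has no BCNF violation.
In {JerseyNo, Stadium, TeamID}, {JerseyNo} is not a superkey ({JerseyNo}⁺ restricted to this set is {JerseyNo, Stadium}), so split on JerseyNo -> Stadium into {JerseyNo, Stadium} and {JerseyNo, TeamID}.
{JerseyNo, Stadium} has no BCNF violation.
{JerseyNo, TeamID} has no BCNF violation.

{City, Stadium}; {JerseyNo, Stadium}; {JerseyNo, TeamID}; {Position, TeamID}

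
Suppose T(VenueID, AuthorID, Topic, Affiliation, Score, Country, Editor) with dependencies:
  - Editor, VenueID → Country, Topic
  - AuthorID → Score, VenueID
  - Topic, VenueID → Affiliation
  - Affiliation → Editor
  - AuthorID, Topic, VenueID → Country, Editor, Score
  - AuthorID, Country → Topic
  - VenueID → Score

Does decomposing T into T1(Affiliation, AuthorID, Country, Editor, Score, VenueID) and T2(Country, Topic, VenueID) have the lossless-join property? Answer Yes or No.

No

The shared attributes are {Country, VenueID} and {Country, VenueID}⁺ = {Country, Score, VenueID}.
T1 ⊄ {Country, Score, VenueID} and T2 ⊄ {Country, Score, VenueID}, so the split is lossy.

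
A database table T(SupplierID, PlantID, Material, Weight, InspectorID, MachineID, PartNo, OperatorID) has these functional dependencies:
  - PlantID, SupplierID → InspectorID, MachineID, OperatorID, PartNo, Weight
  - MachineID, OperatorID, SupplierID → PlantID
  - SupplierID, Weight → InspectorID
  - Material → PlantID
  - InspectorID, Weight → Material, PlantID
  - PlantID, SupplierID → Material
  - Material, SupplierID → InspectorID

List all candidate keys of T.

{MachineID, OperatorID, SupplierID}, {Material, SupplierID}, {PlantID, SupplierID}, {SupplierID, Weight}

No FD produces {SupplierID}, so it must be in every candidate key.
{Material, SupplierID}⁺ = {InspectorID, MachineID, Material, OperatorID, PartNo, PlantID, SupplierID, Weight} — all of the relation — so {Material, SupplierID} is a candidate key.
{PlantID, SupplierID}⁺ = {InspectorID, MachineID, Material, OperatorID, PartNo, PlantID, SupplierID, Weight} — all of the relation — so {PlantID, SupplierID} is a candidate key.
{SupplierID, Weight}⁺ = {InspectorID, MachineID, Material, OperatorID, PartNo, PlantID, SupplierID, Weight} — all of the relation — so {SupplierID, Weight} is a candidate key.
{MachineID, OperatorID, SupplierID}⁺ = {InspectorID, MachineID, Material, OperatorID, PartNo, PlantID, SupplierID, Weight} — all of the relation — so {MachineID, OperatorID, SupplierID} is a candidate key.
These are minimal and exhaustive — every other superkey contains one of them.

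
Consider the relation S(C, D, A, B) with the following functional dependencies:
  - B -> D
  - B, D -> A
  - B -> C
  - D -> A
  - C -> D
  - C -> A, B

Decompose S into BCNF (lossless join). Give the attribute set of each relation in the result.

Candidate keys of the original relation: {B}, {C}.
Within {A, B, C, D}: {D}⁺ ∩ {A, B, C, D} = {A, D}, not the whole set, so D -> A violates BCNF; decompose into {A, D} and {B, C, D}.
{A, D} is in BCNF.
{B, C, D} is in BCNF.

{A, D}; {B, C, D}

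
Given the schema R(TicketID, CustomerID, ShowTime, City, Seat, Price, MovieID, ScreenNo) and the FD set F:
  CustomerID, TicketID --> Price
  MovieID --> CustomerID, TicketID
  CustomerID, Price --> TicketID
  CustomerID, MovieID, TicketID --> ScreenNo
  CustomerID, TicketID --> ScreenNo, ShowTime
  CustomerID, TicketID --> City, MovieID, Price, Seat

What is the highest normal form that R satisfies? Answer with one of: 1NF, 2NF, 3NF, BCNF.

BCNF

Candidate keys: {CustomerID, Price}, {CustomerID, TicketID}, {MovieID}. Prime attributes: {CustomerID, MovieID, Price, TicketID}.
Every FD has a superkey on the left, so the relation is in BCNF.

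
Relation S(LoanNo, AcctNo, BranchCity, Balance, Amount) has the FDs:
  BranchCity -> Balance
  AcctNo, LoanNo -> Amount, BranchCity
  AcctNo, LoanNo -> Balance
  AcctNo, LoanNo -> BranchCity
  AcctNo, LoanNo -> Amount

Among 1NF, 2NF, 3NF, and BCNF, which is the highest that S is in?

Candidate key: {AcctNo, LoanNo}. Prime attributes: {AcctNo, LoanNo}.
BranchCity -> Balance: {BranchCity}⁺ = {Balance, BranchCity}, which is not all of the attributes, so the left side is not a superkey — BCNF is violated.
BranchCity -> Balance determines the non-prime attribute {Balance} from a non-superkey — 3NF is violated.
No proper subset of a key has a non-prime attribute in its closure, so there is no partial dependency; 2NF holds.

2NF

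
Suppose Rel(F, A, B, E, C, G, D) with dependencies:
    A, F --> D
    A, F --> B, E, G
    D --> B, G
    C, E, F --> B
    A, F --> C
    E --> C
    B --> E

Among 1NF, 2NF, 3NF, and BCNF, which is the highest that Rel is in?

2NF

Candidate key: {A, F}. Prime attributes: {A, F}.
D --> B, G breaks BCNF: {D}⁺ = {B, C, D, E, G}, so {D} is not a superkey.
Because {B, G} are non-prime and the left side of D --> B, G is not a superkey, the relation is not in 3NF.
No proper subset of a key has a non-prime attribute in its closure, so there is no partial dependency; 2NF holds.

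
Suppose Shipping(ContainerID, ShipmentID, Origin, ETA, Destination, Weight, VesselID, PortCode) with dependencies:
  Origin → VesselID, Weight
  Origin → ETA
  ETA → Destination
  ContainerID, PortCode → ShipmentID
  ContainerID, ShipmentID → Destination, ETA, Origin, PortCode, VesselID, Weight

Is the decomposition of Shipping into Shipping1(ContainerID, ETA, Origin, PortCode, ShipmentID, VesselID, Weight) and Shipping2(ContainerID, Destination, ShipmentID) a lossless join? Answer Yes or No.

Common attributes: {ContainerID, ShipmentID}; their closure is {ContainerID, Destination, ETA, Origin, PortCode, ShipmentID, VesselID, Weight}.
Shipping1 is contained in that closure, so Shipping1 ∩ Shipping2 → Shipping1 holds and the join is lossless.

Yes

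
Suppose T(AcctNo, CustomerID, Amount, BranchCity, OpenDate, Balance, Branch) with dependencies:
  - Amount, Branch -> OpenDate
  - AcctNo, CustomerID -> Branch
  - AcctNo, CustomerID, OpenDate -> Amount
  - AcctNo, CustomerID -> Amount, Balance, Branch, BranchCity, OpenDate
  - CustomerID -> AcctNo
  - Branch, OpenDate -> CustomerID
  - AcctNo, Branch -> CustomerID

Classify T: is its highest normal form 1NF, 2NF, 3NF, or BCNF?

BCNF

Candidate keys: {AcctNo, Branch}, {Amount, Branch}, {Branch, OpenDate}, {CustomerID}. Prime attributes: {AcctNo, Amount, Branch, CustomerID, OpenDate}.
Each dependency's left side is a superkey — BCNF holds.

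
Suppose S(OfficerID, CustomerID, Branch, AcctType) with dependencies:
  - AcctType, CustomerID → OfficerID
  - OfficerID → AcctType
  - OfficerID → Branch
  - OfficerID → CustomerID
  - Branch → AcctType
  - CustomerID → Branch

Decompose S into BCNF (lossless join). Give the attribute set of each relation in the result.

{AcctType, Branch}; {Branch, CustomerID, OfficerID}

Candidate keys of the original relation: {CustomerID}, {OfficerID}.
In {AcctType, Branch, CustomerID, OfficerID}, {Branch} is not a superkey ({Branch}⁺ restricted to this set is {AcctType, Branch}), so split on Branch → AcctType into {AcctType, Branch} and {Branch, CustomerID, OfficerID}.
{AcctType, Branch} is in BCNF.
{Branch, CustomerID, OfficerID} is in BCNF.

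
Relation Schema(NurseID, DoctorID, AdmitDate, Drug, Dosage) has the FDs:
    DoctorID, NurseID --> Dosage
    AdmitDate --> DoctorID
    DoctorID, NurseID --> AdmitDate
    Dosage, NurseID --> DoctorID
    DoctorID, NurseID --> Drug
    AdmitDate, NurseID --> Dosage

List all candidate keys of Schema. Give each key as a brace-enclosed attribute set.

{NurseID} never appears on the right of any FD, so every key must include it.
Closure of {AdmitDate, NurseID} is {AdmitDate, DoctorID, Dosage, Drug, NurseID}, the whole schema; {AdmitDate, NurseID} is a candidate key.
Closure of {DoctorID, NurseID} is {AdmitDate, DoctorID, Dosage, Drug, NurseID}, the whole schema; {DoctorID, NurseID} is a candidate key.
Closure of {Dosage, NurseID} is {AdmitDate, DoctorID, Dosage, Drug, NurseID}, the whole schema; {Dosage, NurseID} is a candidate key.
No proper subset of any of these is a key, and no other minimal superkey exists.

{AdmitDate, NurseID}, {DoctorID, NurseID}, {Dosage, NurseID}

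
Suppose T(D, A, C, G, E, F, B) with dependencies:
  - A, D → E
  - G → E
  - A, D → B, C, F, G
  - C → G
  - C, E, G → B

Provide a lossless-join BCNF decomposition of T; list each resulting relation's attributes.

Candidate key of the original relation: {A, D}.
{A, B, C, D, E, F, G}: {G} determines {E, G} here but is not a superkey — split on G → E, giving {E, G} and {A, B, C, D, F, G}.
{E, G} has no BCNF violation.
{A, B, C, D, F, G}: {C} determines {B, C, G} here but is not a superkey — split on C → B, G, giving {B, C, G} and {A, C, D, F}.
{B, C, G} has no BCNF violation.
{A, C, D, F} has no BCNF violation.

{A, C, D, F}; {B, C, G}; {E, G}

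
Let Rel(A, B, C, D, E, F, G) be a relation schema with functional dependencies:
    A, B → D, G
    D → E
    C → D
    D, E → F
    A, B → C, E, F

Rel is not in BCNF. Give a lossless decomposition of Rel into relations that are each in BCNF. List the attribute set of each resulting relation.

Candidate key of the original relation: {A, B}.
{A, B, C, D, E, F, G}: {D} determines {D, E, F} here but is not a superkey — split on D → E, F, giving {D, E, F} and {A, B, C, D, G}.
{D, E, F} has no BCNF violation.
{A, B, C, D, G}: {C} determines {C, D} here but is not a superkey — split on C → D, giving {C, D} and {A, B, C, G}.
{C, D} has no BCNF violation.
{A, B, C, G} has no BCNF violation.

{A, B, C, G}; {C, D}; {D, E, F}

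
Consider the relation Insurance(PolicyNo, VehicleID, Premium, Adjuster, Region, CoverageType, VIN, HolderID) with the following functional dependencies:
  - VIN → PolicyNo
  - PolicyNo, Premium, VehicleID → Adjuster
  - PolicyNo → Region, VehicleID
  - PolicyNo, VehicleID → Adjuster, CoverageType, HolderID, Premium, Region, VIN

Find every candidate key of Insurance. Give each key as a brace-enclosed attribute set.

{PolicyNo}, {VIN}

{PolicyNo} is a candidate key since {PolicyNo}⁺ = {Adjuster, CoverageType, HolderID, PolicyNo, Premium, Region, VIN, VehicleID} covers every attribute.
{VIN} is a candidate key since {VIN}⁺ = {Adjuster, CoverageType, HolderID, PolicyNo, Premium, Region, VIN, VehicleID} covers every attribute.
Any other superkey properly contains one of these, so there are no further candidate keys.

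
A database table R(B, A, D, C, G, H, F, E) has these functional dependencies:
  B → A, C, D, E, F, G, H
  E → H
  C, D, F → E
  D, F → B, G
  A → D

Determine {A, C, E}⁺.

Start with {A, C, E}.
E → H applies; add {H} → now {A, C, E, H}.
A → D applies; add {D} → now {A, C, D, E, H}.
No further FD applies.

{A, C, D, E, H}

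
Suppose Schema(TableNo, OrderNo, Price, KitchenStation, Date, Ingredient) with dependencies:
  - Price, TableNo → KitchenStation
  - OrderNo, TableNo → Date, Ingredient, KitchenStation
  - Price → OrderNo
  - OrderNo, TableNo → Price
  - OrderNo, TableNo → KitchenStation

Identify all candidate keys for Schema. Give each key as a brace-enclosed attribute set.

{TableNo} never appears on the right of any FD, so every key must include it.
{OrderNo, TableNo}⁺ = {Date, Ingredient, KitchenStation, OrderNo, Price, TableNo} — all of the relation — so {OrderNo, TableNo} is a candidate key.
{Price, TableNo}⁺ = {Date, Ingredient, KitchenStation, OrderNo, Price, TableNo} — all of the relation — so {Price, TableNo} is a candidate key.
No proper subset of any of these is a key, and no other minimal superkey exists.

{OrderNo, TableNo}, {Price, TableNo}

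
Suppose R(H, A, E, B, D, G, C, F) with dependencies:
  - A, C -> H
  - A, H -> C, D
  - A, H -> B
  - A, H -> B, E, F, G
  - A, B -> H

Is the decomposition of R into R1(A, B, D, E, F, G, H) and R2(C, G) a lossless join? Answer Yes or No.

No

R1 ∩ R2 = {G}; its closure under F is {G}.
R1 ⊄ {G} and R2 ⊄ {G}, so the split is lossy.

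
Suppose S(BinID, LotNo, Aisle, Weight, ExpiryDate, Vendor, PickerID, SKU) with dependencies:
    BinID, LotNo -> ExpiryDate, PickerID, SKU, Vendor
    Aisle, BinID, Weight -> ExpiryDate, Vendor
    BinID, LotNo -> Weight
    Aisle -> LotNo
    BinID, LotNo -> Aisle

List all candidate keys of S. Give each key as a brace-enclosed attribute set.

{Aisle, BinID}, {BinID, LotNo}

No FD produces {BinID}, so it must be in every candidate key.
Closure of {Aisle, BinID} is {Aisle, BinID, ExpiryDate, LotNo, PickerID, SKU, Vendor, Weight}, the whole schema; {Aisle, BinID} is a candidate key.
Closure of {BinID, LotNo} is {Aisle, BinID, ExpiryDate, LotNo, PickerID, SKU, Vendor, Weight}, the whole schema; {BinID, LotNo} is a candidate key.
Any other superkey properly contains one of these, so there are no further candidate keys.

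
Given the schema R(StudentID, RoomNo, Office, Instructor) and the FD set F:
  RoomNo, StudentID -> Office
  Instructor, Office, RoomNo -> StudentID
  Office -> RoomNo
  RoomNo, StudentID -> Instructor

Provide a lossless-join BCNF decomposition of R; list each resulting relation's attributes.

{Instructor, Office, StudentID}; {Office, RoomNo}

Candidate keys of the original relation: {Instructor, Office}, {Office, StudentID}, {RoomNo, StudentID}.
Within {Instructor, Office, RoomNo, StudentID}: {Office}⁺ ∩ {Instructor, Office, RoomNo, StudentID} = {Office, RoomNo}, not the whole set, so Office -> RoomNo violates BCNF; decompose into {Office, RoomNo} and {Instructor, Office, StudentID}.
{Office, RoomNo} is in BCNF.
{Instructor, Office, StudentID} is in BCNF.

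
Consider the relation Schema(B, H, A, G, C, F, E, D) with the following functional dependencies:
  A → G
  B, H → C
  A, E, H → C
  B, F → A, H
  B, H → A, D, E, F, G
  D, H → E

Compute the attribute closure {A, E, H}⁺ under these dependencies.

{A, C, E, G, H}

Start with {A, E, H}.
A → G applies; add {G} → now {A, E, G, H}.
A, E, H → C applies; add {C} → now {A, C, E, G, H}.
No further FD applies.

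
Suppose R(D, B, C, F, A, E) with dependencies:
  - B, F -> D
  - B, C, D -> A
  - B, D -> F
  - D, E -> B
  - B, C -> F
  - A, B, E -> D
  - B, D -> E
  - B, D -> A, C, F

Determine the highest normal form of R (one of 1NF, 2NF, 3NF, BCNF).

Candidate keys: {A, B, E}, {B, C}, {B, D}, {B, F}, {D, E}. Prime attributes: {A, B, C, D, E, F}.
Each dependency's left side is a superkey — BCNF holds.

BCNF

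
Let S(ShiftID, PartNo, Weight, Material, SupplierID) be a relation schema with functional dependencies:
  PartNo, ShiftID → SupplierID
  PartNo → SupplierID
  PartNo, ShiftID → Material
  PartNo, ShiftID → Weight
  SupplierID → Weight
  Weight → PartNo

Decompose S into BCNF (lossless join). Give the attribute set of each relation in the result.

Candidate keys of the original relation: {PartNo, ShiftID}, {ShiftID, SupplierID}, {ShiftID, Weight}.
In {Material, PartNo, ShiftID, SupplierID, Weight}, {PartNo} is not a superkey ({PartNo}⁺ restricted to this set is {PartNo, SupplierID, Weight}), so split on PartNo → SupplierID, Weight into {PartNo, SupplierID, Weight} and {Material, PartNo, ShiftID}.
{PartNo, SupplierID, Weight}: every determinant is a superkey — BCNF.
{Material, PartNo, ShiftID}: every determinant is a superkey — BCNF.

{Material, PartNo, ShiftID}; {PartNo, SupplierID, Weight}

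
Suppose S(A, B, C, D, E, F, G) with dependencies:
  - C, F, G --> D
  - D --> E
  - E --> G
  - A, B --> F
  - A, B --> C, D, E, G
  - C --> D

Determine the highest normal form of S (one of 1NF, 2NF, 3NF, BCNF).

Candidate key: {A, B}. Prime attributes: {A, B}.
C, F, G --> D: {C, F, G}⁺ = {C, D, E, F, G}, which is not all of the attributes, so the left side is not a superkey — BCNF is violated.
Because {D} is non-prime and the left side of C, F, G --> D is not a superkey, the relation is not in 3NF.
No non-prime attribute depends on a proper subset of any candidate key, so 2NF holds.

2NF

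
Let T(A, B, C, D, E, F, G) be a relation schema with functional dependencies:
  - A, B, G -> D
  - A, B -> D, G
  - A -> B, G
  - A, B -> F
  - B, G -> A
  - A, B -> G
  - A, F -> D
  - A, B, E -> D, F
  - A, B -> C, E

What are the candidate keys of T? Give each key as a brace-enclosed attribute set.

Closure of {A} is {A, B, C, D, E, F, G}, the whole schema; {A} is a candidate key.
Closure of {B, G} is {A, B, C, D, E, F, G}, the whole schema; {B, G} is a candidate key.
No proper subset of any of these is a key, and no other minimal superkey exists.

{A}, {B, G}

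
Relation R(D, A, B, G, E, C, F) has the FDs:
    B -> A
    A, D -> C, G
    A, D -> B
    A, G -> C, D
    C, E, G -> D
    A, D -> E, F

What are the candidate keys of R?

{A, D}, {A, G}, {B, D}, {B, G}

{A, D} is a candidate key since {A, D}⁺ = {A, B, C, D, E, F, G} covers every attribute.
{A, G} is a candidate key since {A, G}⁺ = {A, B, C, D, E, F, G} covers every attribute.
{B, D} is a candidate key since {B, D}⁺ = {A, B, C, D, E, F, G} covers every attribute.
{B, G} is a candidate key since {B, G}⁺ = {A, B, C, D, E, F, G} covers every attribute.
No proper subset of any of these is a key, and no other minimal superkey exists.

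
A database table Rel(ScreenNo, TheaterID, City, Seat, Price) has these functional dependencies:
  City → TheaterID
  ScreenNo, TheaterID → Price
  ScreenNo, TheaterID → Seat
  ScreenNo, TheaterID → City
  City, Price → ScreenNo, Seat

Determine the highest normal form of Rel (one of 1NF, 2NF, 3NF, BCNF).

3NF

Candidate keys: {City, Price}, {City, ScreenNo}, {ScreenNo, TheaterID}. Prime attributes: {City, Price, ScreenNo, TheaterID}.
City → TheaterID breaks BCNF: {City}⁺ = {City, TheaterID}, so {City} is not a superkey.
Its right-hand attributes {TheaterID} are all prime, as are those of every other non-superkey FD — the relation is in 3NF.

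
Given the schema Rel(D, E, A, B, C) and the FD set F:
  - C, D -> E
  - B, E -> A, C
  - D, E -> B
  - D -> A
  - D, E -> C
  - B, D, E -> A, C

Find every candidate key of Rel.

No FD produces {D}, so it must be in every candidate key.
{C, D}⁺ = {A, B, C, D, E} — all of the relation — so {C, D} is a candidate key.
{D, E}⁺ = {A, B, C, D, E} — all of the relation — so {D, E} is a candidate key.
No proper subset of any of these is a key, and no other minimal superkey exists.

{C, D}, {D, E}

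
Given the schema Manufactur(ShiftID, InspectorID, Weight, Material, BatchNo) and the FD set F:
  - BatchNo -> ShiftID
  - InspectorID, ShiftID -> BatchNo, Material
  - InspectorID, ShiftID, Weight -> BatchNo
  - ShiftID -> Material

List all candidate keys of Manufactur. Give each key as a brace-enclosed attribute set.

{BatchNo, InspectorID, Weight}, {InspectorID, ShiftID, Weight}

{InspectorID, Weight} never appear on the right of any FD, so every key must include all of them.
{BatchNo, InspectorID, Weight} is a candidate key since {BatchNo, InspectorID, Weight}⁺ = {BatchNo, InspectorID, Material, ShiftID, Weight} covers every attribute.
{InspectorID, ShiftID, Weight} is a candidate key since {InspectorID, ShiftID, Weight}⁺ = {BatchNo, InspectorID, Material, ShiftID, Weight} covers every attribute.
No proper subset of any of these is a key, and no other minimal superkey exists.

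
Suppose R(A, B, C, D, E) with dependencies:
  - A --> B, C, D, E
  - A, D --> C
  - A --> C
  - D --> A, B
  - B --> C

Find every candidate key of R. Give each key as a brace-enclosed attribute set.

{A}, {D}

{A} is a candidate key since {A}⁺ = {A, B, C, D, E} covers every attribute.
{D} is a candidate key since {D}⁺ = {A, B, C, D, E} covers every attribute.
No proper subset of any of these is a key, and no other minimal superkey exists.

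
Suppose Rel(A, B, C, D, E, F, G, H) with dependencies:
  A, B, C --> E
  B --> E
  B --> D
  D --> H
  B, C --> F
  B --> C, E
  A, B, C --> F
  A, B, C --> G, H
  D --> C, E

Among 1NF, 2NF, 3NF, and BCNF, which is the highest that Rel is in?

1NF

Candidate key: {A, B}. Prime attributes: {A, B}.
For B --> E we have {B}⁺ = {B, C, D, E, F, H}; {B} is not a superkey, so BCNF fails.
B --> E has non-prime {E} on the right and a non-superkey on the left, so 3NF fails.
Since {B} ⊂ {A, B} and {B}⁺ ⊇ {C, D, E, F, H} with {C, D, E, F, H} non-prime, there is a partial dependency; 2NF fails.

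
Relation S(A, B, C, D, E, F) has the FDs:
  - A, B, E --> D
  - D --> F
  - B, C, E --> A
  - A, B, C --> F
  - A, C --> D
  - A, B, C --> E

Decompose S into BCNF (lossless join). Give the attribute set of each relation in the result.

Candidate keys of the original relation: {A, B, C}, {B, C, E}.
{A, B, C, D, E, F}: {A, B, E} determines {A, B, D, E, F} here but is not a superkey — split on A, B, E --> D, F, giving {A, B, D, E, F} and {A, B, C, E}.
{A, B, D, E, F}: {D} determines {D, F} here but is not a superkey — split on D --> F, giving {D, F} and {A, B, D, E}.
{D, F}: every determinant is a superkey — BCNF.
{A, B, D, E}: every determinant is a superkey — BCNF.
{A, B, C, E}: every determinant is a superkey — BCNF.

{A, B, C, E}; {A, B, D, E}; {D, F}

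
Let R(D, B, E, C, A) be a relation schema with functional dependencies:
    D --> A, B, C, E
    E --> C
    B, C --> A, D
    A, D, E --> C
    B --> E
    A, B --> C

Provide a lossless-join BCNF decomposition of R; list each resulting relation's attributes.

{A, B, D, E}; {C, E}

Candidate keys of the original relation: {B}, {D}.
Within {A, B, C, D, E}: {E}⁺ ∩ {A, B, C, D, E} = {C, E}, not the whole set, so E --> C violates BCNF; decompose into {C, E} and {A, B, D, E}.
{C, E} has no BCNF violation.
{A, B, D, E} has no BCNF violation.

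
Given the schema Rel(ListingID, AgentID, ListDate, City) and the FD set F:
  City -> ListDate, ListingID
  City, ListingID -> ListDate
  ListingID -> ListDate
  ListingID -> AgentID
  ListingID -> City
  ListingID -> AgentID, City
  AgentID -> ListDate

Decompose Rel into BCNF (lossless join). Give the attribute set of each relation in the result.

Candidate keys of the original relation: {City}, {ListingID}.
{AgentID, City, ListDate, ListingID}: {AgentID} determines {AgentID, ListDate} here but is not a superkey — split on AgentID -> ListDate, giving {AgentID, ListDate} and {AgentID, City, ListingID}.
{AgentID, ListDate} is in BCNF.
{AgentID, City, ListingID} is in BCNF.

{AgentID, City, ListingID}; {AgentID, ListDate}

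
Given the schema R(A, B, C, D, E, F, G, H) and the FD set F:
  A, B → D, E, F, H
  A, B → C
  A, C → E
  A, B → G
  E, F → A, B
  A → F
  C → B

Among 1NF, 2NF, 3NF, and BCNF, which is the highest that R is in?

3NF

Candidate keys: {A, B}, {A, C}, {A, E}, {E, F}. Prime attributes: {A, B, C, E, F}.
A → F: {A}⁺ = {A, F}, which is not all of the attributes, so the left side is not a superkey — BCNF is violated.
Since {F} ⊆ prime attributes and every other non-superkey FD also has a prime right side, the schema is in 3NF.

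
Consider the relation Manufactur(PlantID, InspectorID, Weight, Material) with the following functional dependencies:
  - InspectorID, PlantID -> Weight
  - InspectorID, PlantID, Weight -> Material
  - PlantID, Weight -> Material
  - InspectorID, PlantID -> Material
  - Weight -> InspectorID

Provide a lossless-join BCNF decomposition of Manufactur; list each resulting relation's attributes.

Candidate keys of the original relation: {InspectorID, PlantID}, {PlantID, Weight}.
In {InspectorID, Material, PlantID, Weight}, {Weight} is not a superkey ({Weight}⁺ restricted to this set is {InspectorID, Weight}), so split on Weight -> InspectorID into {InspectorID, Weight} and {Material, PlantID, Weight}.
{InspectorID, Weight} has no BCNF violation.
{Material, PlantID, Weight} has no BCNF violation.

{InspectorID, Weight}; {Material, PlantID, Weight}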